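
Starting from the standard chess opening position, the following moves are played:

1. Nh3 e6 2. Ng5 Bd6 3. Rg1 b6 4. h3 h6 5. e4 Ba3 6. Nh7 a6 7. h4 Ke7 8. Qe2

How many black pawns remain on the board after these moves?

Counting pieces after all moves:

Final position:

  a b c d e f g h
  ─────────────────
8│♜ ♞ ♝ ♛ · · ♞ ♜│8
7│· · ♟ ♟ ♚ ♟ ♟ ♘│7
6│♟ ♟ · · ♟ · · ♟│6
5│· · · · · · · ·│5
4│· · · · ♙ · · ♙│4
3│♝ · · · · · · ·│3
2│♙ ♙ ♙ ♙ ♕ ♙ ♙ ·│2
1│♖ ♘ ♗ · ♔ ♗ ♖ ·│1
  ─────────────────
  a b c d e f g h


8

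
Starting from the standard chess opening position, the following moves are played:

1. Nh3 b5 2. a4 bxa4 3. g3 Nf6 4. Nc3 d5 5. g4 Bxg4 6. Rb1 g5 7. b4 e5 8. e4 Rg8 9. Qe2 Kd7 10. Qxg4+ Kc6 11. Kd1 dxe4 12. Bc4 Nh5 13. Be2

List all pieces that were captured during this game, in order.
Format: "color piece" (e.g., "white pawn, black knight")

Tracking captures:
  bxa4: captured white pawn
  Bxg4: captured white pawn
  Qxg4+: captured black bishop
  dxe4: captured white pawn

white pawn, white pawn, black bishop, white pawn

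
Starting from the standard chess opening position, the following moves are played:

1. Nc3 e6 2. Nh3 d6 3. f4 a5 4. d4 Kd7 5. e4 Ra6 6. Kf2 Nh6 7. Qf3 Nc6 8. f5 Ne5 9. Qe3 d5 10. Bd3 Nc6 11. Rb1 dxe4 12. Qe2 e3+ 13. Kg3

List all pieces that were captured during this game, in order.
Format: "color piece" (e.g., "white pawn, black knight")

Tracking captures:
  dxe4: captured white pawn

white pawn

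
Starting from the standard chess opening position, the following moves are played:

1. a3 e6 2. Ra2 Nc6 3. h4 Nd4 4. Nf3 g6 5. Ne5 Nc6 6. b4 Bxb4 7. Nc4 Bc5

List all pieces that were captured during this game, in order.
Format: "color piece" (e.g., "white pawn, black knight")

Tracking captures:
  Bxb4: captured white pawn

white pawn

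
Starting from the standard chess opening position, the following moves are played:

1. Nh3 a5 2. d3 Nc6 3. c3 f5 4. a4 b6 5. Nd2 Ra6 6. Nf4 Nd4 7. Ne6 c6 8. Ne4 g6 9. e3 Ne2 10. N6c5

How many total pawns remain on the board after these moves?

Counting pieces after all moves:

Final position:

  a b c d e f g h
  ─────────────────
8│· · ♝ ♛ ♚ ♝ ♞ ♜│8
7│· · · ♟ ♟ · · ♟│7
6│♜ ♟ ♟ · · · ♟ ·│6
5│♟ · ♘ · · ♟ · ·│5
4│♙ · · · ♘ · · ·│4
3│· · ♙ ♙ ♙ · · ·│3
2│· ♙ · · ♞ ♙ ♙ ♙│2
1│♖ · ♗ ♕ ♔ ♗ · ♖│1
  ─────────────────
  a b c d e f g h


16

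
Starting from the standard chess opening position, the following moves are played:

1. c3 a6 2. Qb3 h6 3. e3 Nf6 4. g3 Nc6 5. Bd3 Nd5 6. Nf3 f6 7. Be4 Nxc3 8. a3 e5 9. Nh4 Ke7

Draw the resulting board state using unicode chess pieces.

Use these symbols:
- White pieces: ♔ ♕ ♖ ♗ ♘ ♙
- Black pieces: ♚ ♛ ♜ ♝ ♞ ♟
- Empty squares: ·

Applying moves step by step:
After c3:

♜ ♞ ♝ ♛ ♚ ♝ ♞ ♜
♟ ♟ ♟ ♟ ♟ ♟ ♟ ♟
· · · · · · · ·
· · · · · · · ·
· · · · · · · ·
· · ♙ · · · · ·
♙ ♙ · ♙ ♙ ♙ ♙ ♙
♖ ♘ ♗ ♕ ♔ ♗ ♘ ♖


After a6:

♜ ♞ ♝ ♛ ♚ ♝ ♞ ♜
· ♟ ♟ ♟ ♟ ♟ ♟ ♟
♟ · · · · · · ·
· · · · · · · ·
· · · · · · · ·
· · ♙ · · · · ·
♙ ♙ · ♙ ♙ ♙ ♙ ♙
♖ ♘ ♗ ♕ ♔ ♗ ♘ ♖


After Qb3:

♜ ♞ ♝ ♛ ♚ ♝ ♞ ♜
· ♟ ♟ ♟ ♟ ♟ ♟ ♟
♟ · · · · · · ·
· · · · · · · ·
· · · · · · · ·
· ♕ ♙ · · · · ·
♙ ♙ · ♙ ♙ ♙ ♙ ♙
♖ ♘ ♗ · ♔ ♗ ♘ ♖


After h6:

♜ ♞ ♝ ♛ ♚ ♝ ♞ ♜
· ♟ ♟ ♟ ♟ ♟ ♟ ·
♟ · · · · · · ♟
· · · · · · · ·
· · · · · · · ·
· ♕ ♙ · · · · ·
♙ ♙ · ♙ ♙ ♙ ♙ ♙
♖ ♘ ♗ · ♔ ♗ ♘ ♖


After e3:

♜ ♞ ♝ ♛ ♚ ♝ ♞ ♜
· ♟ ♟ ♟ ♟ ♟ ♟ ·
♟ · · · · · · ♟
· · · · · · · ·
· · · · · · · ·
· ♕ ♙ · ♙ · · ·
♙ ♙ · ♙ · ♙ ♙ ♙
♖ ♘ ♗ · ♔ ♗ ♘ ♖


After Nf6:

♜ ♞ ♝ ♛ ♚ ♝ · ♜
· ♟ ♟ ♟ ♟ ♟ ♟ ·
♟ · · · · ♞ · ♟
· · · · · · · ·
· · · · · · · ·
· ♕ ♙ · ♙ · · ·
♙ ♙ · ♙ · ♙ ♙ ♙
♖ ♘ ♗ · ♔ ♗ ♘ ♖


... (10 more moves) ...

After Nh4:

♜ · ♝ ♛ ♚ ♝ · ♜
· ♟ ♟ ♟ · · ♟ ·
♟ · ♞ · · ♟ · ♟
· · · · ♟ · · ·
· · · · ♗ · · ♘
♙ ♕ ♞ · ♙ · ♙ ·
· ♙ · ♙ · ♙ · ♙
♖ ♘ ♗ · ♔ · · ♖


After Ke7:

♜ · ♝ ♛ · ♝ · ♜
· ♟ ♟ ♟ ♚ · ♟ ·
♟ · ♞ · · ♟ · ♟
· · · · ♟ · · ·
· · · · ♗ · · ♘
♙ ♕ ♞ · ♙ · ♙ ·
· ♙ · ♙ · ♙ · ♙
♖ ♘ ♗ · ♔ · · ♖



  a b c d e f g h
  ─────────────────
8│♜ · ♝ ♛ · ♝ · ♜│8
7│· ♟ ♟ ♟ ♚ · ♟ ·│7
6│♟ · ♞ · · ♟ · ♟│6
5│· · · · ♟ · · ·│5
4│· · · · ♗ · · ♘│4
3│♙ ♕ ♞ · ♙ · ♙ ·│3
2│· ♙ · ♙ · ♙ · ♙│2
1│♖ ♘ ♗ · ♔ · · ♖│1
  ─────────────────
  a b c d e f g h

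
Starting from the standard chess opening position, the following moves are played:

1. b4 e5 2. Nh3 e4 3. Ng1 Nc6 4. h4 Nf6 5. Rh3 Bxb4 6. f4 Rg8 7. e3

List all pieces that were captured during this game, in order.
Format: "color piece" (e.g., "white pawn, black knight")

Tracking captures:
  Bxb4: captured white pawn

white pawn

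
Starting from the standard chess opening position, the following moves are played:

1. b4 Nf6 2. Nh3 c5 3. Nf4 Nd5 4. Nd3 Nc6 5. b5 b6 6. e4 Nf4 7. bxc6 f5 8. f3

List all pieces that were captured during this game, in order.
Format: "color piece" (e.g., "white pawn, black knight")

Tracking captures:
  bxc6: captured black knight

black knight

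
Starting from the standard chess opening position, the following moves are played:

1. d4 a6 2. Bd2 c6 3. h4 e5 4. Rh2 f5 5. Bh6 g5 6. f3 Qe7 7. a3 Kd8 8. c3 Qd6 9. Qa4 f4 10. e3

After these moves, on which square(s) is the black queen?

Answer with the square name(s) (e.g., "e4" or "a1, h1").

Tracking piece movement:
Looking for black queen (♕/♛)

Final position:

  a b c d e f g h
  ─────────────────
8│♜ ♞ ♝ ♚ · ♝ ♞ ♜│8
7│· ♟ · ♟ · · · ♟│7
6│♟ · ♟ ♛ · · · ♗│6
5│· · · · ♟ · ♟ ·│5
4│♕ · · ♙ · ♟ · ♙│4
3│♙ · ♙ · ♙ ♙ · ·│3
2│· ♙ · · · · ♙ ♖│2
1│♖ ♘ · · ♔ ♗ ♘ ·│1
  ─────────────────
  a b c d e f g h


d6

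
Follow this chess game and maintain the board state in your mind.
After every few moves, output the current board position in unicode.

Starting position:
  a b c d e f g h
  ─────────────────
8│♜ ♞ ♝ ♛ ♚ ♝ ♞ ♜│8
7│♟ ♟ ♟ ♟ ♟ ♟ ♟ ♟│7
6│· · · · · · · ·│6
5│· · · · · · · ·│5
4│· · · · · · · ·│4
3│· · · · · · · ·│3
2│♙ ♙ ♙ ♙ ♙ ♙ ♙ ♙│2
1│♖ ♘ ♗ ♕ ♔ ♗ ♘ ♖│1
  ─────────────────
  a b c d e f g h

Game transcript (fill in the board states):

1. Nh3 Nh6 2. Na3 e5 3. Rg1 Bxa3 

  a b c d e f g h
  ─────────────────
8│♜ ♞ ♝ ♛ ♚ · · ♜│8
7│♟ ♟ ♟ ♟ · ♟ ♟ ♟│7
6│· · · · · · · ♞│6
5│· · · · ♟ · · ·│5
4│· · · · · · · ·│4
3│♝ · · · · · · ♘│3
2│♙ ♙ ♙ ♙ ♙ ♙ ♙ ♙│2
1│♖ · ♗ ♕ ♔ ♗ ♖ ·│1
  ─────────────────
  a b c d e f g h

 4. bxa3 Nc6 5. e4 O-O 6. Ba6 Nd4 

  a b c d e f g h
  ─────────────────
8│♜ · ♝ ♛ · ♜ ♚ ·│8
7│♟ ♟ ♟ ♟ · ♟ ♟ ♟│7
6│♗ · · · · · · ♞│6
5│· · · · ♟ · · ·│5
4│· · · ♞ ♙ · · ·│4
3│♙ · · · · · · ♘│3
2│♙ · ♙ ♙ · ♙ ♙ ♙│2
1│♖ · ♗ ♕ ♔ · ♖ ·│1
  ─────────────────
  a b c d e f g h

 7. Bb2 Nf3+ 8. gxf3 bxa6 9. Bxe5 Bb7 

  a b c d e f g h
  ─────────────────
8│♜ · · ♛ · ♜ ♚ ·│8
7│♟ ♝ ♟ ♟ · ♟ ♟ ♟│7
6│♟ · · · · · · ♞│6
5│· · · · ♗ · · ·│5
4│· · · · ♙ · · ·│4
3│♙ · · · · ♙ · ♘│3
2│♙ · ♙ ♙ · ♙ · ♙│2
1│♖ · · ♕ ♔ · ♖ ·│1
  ─────────────────
  a b c d e f g h

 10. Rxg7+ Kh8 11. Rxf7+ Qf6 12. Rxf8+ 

  a b c d e f g h
  ─────────────────
8│♜ · · · · ♖ · ♚│8
7│♟ ♝ ♟ ♟ · · · ♟│7
6│♟ · · · · ♛ · ♞│6
5│· · · · ♗ · · ·│5
4│· · · · ♙ · · ·│4
3│♙ · · · · ♙ · ♘│3
2│♙ · ♙ ♙ · ♙ · ♙│2
1│♖ · · ♕ ♔ · · ·│1
  ─────────────────
  a b c d e f g h


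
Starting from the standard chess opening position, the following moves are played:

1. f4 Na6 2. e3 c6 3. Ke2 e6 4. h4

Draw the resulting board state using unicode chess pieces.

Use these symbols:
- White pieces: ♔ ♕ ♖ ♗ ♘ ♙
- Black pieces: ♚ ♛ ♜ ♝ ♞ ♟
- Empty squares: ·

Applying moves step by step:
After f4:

♜ ♞ ♝ ♛ ♚ ♝ ♞ ♜
♟ ♟ ♟ ♟ ♟ ♟ ♟ ♟
· · · · · · · ·
· · · · · · · ·
· · · · · ♙ · ·
· · · · · · · ·
♙ ♙ ♙ ♙ ♙ · ♙ ♙
♖ ♘ ♗ ♕ ♔ ♗ ♘ ♖


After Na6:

♜ · ♝ ♛ ♚ ♝ ♞ ♜
♟ ♟ ♟ ♟ ♟ ♟ ♟ ♟
♞ · · · · · · ·
· · · · · · · ·
· · · · · ♙ · ·
· · · · · · · ·
♙ ♙ ♙ ♙ ♙ · ♙ ♙
♖ ♘ ♗ ♕ ♔ ♗ ♘ ♖


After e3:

♜ · ♝ ♛ ♚ ♝ ♞ ♜
♟ ♟ ♟ ♟ ♟ ♟ ♟ ♟
♞ · · · · · · ·
· · · · · · · ·
· · · · · ♙ · ·
· · · · ♙ · · ·
♙ ♙ ♙ ♙ · · ♙ ♙
♖ ♘ ♗ ♕ ♔ ♗ ♘ ♖


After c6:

♜ · ♝ ♛ ♚ ♝ ♞ ♜
♟ ♟ · ♟ ♟ ♟ ♟ ♟
♞ · ♟ · · · · ·
· · · · · · · ·
· · · · · ♙ · ·
· · · · ♙ · · ·
♙ ♙ ♙ ♙ · · ♙ ♙
♖ ♘ ♗ ♕ ♔ ♗ ♘ ♖


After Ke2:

♜ · ♝ ♛ ♚ ♝ ♞ ♜
♟ ♟ · ♟ ♟ ♟ ♟ ♟
♞ · ♟ · · · · ·
· · · · · · · ·
· · · · · ♙ · ·
· · · · ♙ · · ·
♙ ♙ ♙ ♙ ♔ · ♙ ♙
♖ ♘ ♗ ♕ · ♗ ♘ ♖


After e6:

♜ · ♝ ♛ ♚ ♝ ♞ ♜
♟ ♟ · ♟ · ♟ ♟ ♟
♞ · ♟ · ♟ · · ·
· · · · · · · ·
· · · · · ♙ · ·
· · · · ♙ · · ·
♙ ♙ ♙ ♙ ♔ · ♙ ♙
♖ ♘ ♗ ♕ · ♗ ♘ ♖


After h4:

♜ · ♝ ♛ ♚ ♝ ♞ ♜
♟ ♟ · ♟ · ♟ ♟ ♟
♞ · ♟ · ♟ · · ·
· · · · · · · ·
· · · · · ♙ · ♙
· · · · ♙ · · ·
♙ ♙ ♙ ♙ ♔ · ♙ ·
♖ ♘ ♗ ♕ · ♗ ♘ ♖



  a b c d e f g h
  ─────────────────
8│♜ · ♝ ♛ ♚ ♝ ♞ ♜│8
7│♟ ♟ · ♟ · ♟ ♟ ♟│7
6│♞ · ♟ · ♟ · · ·│6
5│· · · · · · · ·│5
4│· · · · · ♙ · ♙│4
3│· · · · ♙ · · ·│3
2│♙ ♙ ♙ ♙ ♔ · ♙ ·│2
1│♖ ♘ ♗ ♕ · ♗ ♘ ♖│1
  ─────────────────
  a b c d e f g h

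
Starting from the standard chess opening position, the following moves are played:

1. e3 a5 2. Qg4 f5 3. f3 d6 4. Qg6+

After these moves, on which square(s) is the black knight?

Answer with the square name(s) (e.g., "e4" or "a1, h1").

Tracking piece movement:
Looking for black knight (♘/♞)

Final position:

  a b c d e f g h
  ─────────────────
8│♜ ♞ ♝ ♛ ♚ ♝ ♞ ♜│8
7│· ♟ ♟ · ♟ · ♟ ♟│7
6│· · · ♟ · · ♕ ·│6
5│♟ · · · · ♟ · ·│5
4│· · · · · · · ·│4
3│· · · · ♙ ♙ · ·│3
2│♙ ♙ ♙ ♙ · · ♙ ♙│2
1│♖ ♘ ♗ · ♔ ♗ ♘ ♖│1
  ─────────────────
  a b c d e f g h


b8, g8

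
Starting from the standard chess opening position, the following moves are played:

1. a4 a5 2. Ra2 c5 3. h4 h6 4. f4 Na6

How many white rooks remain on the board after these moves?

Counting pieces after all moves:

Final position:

  a b c d e f g h
  ─────────────────
8│♜ · ♝ ♛ ♚ ♝ ♞ ♜│8
7│· ♟ · ♟ ♟ ♟ ♟ ·│7
6│♞ · · · · · · ♟│6
5│♟ · ♟ · · · · ·│5
4│♙ · · · · ♙ · ♙│4
3│· · · · · · · ·│3
2│♖ ♙ ♙ ♙ ♙ · ♙ ·│2
1│· ♘ ♗ ♕ ♔ ♗ ♘ ♖│1
  ─────────────────
  a b c d e f g h


2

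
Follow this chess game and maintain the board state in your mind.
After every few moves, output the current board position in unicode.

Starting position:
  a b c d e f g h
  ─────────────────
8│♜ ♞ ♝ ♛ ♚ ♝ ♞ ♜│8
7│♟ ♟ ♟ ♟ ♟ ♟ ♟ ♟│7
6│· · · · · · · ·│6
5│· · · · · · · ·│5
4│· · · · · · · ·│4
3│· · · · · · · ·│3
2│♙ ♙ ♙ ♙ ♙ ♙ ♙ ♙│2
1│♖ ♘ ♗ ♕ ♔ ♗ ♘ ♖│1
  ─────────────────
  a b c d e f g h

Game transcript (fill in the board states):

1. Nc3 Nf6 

  a b c d e f g h
  ─────────────────
8│♜ ♞ ♝ ♛ ♚ ♝ · ♜│8
7│♟ ♟ ♟ ♟ ♟ ♟ ♟ ♟│7
6│· · · · · ♞ · ·│6
5│· · · · · · · ·│5
4│· · · · · · · ·│4
3│· · ♘ · · · · ·│3
2│♙ ♙ ♙ ♙ ♙ ♙ ♙ ♙│2
1│♖ · ♗ ♕ ♔ ♗ ♘ ♖│1
  ─────────────────
  a b c d e f g h

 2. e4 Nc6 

  a b c d e f g h
  ─────────────────
8│♜ · ♝ ♛ ♚ ♝ · ♜│8
7│♟ ♟ ♟ ♟ ♟ ♟ ♟ ♟│7
6│· · ♞ · · ♞ · ·│6
5│· · · · · · · ·│5
4│· · · · ♙ · · ·│4
3│· · ♘ · · · · ·│3
2│♙ ♙ ♙ ♙ · ♙ ♙ ♙│2
1│♖ · ♗ ♕ ♔ ♗ ♘ ♖│1
  ─────────────────
  a b c d e f g h

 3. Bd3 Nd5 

  a b c d e f g h
  ─────────────────
8│♜ · ♝ ♛ ♚ ♝ · ♜│8
7│♟ ♟ ♟ ♟ ♟ ♟ ♟ ♟│7
6│· · ♞ · · · · ·│6
5│· · · ♞ · · · ·│5
4│· · · · ♙ · · ·│4
3│· · ♘ ♗ · · · ·│3
2│♙ ♙ ♙ ♙ · ♙ ♙ ♙│2
1│♖ · ♗ ♕ ♔ · ♘ ♖│1
  ─────────────────
  a b c d e f g h

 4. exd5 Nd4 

  a b c d e f g h
  ─────────────────
8│♜ · ♝ ♛ ♚ ♝ · ♜│8
7│♟ ♟ ♟ ♟ ♟ ♟ ♟ ♟│7
6│· · · · · · · ·│6
5│· · · ♙ · · · ·│5
4│· · · ♞ · · · ·│4
3│· · ♘ ♗ · · · ·│3
2│♙ ♙ ♙ ♙ · ♙ ♙ ♙│2
1│♖ · ♗ ♕ ♔ · ♘ ♖│1
  ─────────────────
  a b c d e f g h

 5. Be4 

  a b c d e f g h
  ─────────────────
8│♜ · ♝ ♛ ♚ ♝ · ♜│8
7│♟ ♟ ♟ ♟ ♟ ♟ ♟ ♟│7
6│· · · · · · · ·│6
5│· · · ♙ · · · ·│5
4│· · · ♞ ♗ · · ·│4
3│· · ♘ · · · · ·│3
2│♙ ♙ ♙ ♙ · ♙ ♙ ♙│2
1│♖ · ♗ ♕ ♔ · ♘ ♖│1
  ─────────────────
  a b c d e f g h


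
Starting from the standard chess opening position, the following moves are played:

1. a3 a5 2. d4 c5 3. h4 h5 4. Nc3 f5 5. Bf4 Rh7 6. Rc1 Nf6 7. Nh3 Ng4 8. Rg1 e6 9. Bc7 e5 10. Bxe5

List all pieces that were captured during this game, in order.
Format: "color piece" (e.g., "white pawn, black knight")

Tracking captures:
  Bxe5: captured black pawn

black pawn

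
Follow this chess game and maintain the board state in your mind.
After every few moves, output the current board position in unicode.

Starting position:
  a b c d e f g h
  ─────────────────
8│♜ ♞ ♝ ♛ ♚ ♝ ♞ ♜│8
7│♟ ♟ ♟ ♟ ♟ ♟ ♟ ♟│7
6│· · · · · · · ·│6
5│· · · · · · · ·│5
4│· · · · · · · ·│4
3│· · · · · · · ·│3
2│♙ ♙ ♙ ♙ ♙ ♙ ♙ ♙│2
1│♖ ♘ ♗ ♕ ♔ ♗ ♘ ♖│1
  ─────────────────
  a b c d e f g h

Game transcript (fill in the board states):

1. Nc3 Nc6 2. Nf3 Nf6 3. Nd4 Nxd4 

  a b c d e f g h
  ─────────────────
8│♜ · ♝ ♛ ♚ ♝ · ♜│8
7│♟ ♟ ♟ ♟ ♟ ♟ ♟ ♟│7
6│· · · · · ♞ · ·│6
5│· · · · · · · ·│5
4│· · · ♞ · · · ·│4
3│· · ♘ · · · · ·│3
2│♙ ♙ ♙ ♙ ♙ ♙ ♙ ♙│2
1│♖ · ♗ ♕ ♔ ♗ · ♖│1
  ─────────────────
  a b c d e f g h

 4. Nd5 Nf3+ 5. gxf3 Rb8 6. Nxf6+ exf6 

  a b c d e f g h
  ─────────────────
8│· ♜ ♝ ♛ ♚ ♝ · ♜│8
7│♟ ♟ ♟ ♟ · ♟ ♟ ♟│7
6│· · · · · ♟ · ·│6
5│· · · · · · · ·│5
4│· · · · · · · ·│4
3│· · · · · ♙ · ·│3
2│♙ ♙ ♙ ♙ ♙ ♙ · ♙│2
1│♖ · ♗ ♕ ♔ ♗ · ♖│1
  ─────────────────
  a b c d e f g h

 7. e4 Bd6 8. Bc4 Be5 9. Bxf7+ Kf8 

  a b c d e f g h
  ─────────────────
8│· ♜ ♝ ♛ · ♚ · ♜│8
7│♟ ♟ ♟ ♟ · ♗ ♟ ♟│7
6│· · · · · ♟ · ·│6
5│· · · · ♝ · · ·│5
4│· · · · ♙ · · ·│4
3│· · · · · ♙ · ·│3
2│♙ ♙ ♙ ♙ · ♙ · ♙│2
1│♖ · ♗ ♕ ♔ · · ♖│1
  ─────────────────
  a b c d e f g h

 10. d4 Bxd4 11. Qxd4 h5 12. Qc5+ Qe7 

  a b c d e f g h
  ─────────────────
8│· ♜ ♝ · · ♚ · ♜│8
7│♟ ♟ ♟ ♟ ♛ ♗ ♟ ·│7
6│· · · · · ♟ · ·│6
5│· · ♕ · · · · ♟│5
4│· · · · ♙ · · ·│4
3│· · · · · ♙ · ·│3
2│♙ ♙ ♙ · · ♙ · ♙│2
1│♖ · ♗ · ♔ · · ♖│1
  ─────────────────
  a b c d e f g h

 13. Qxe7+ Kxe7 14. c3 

  a b c d e f g h
  ─────────────────
8│· ♜ ♝ · · · · ♜│8
7│♟ ♟ ♟ ♟ ♚ ♗ ♟ ·│7
6│· · · · · ♟ · ·│6
5│· · · · · · · ♟│5
4│· · · · ♙ · · ·│4
3│· · ♙ · · ♙ · ·│3
2│♙ ♙ · · · ♙ · ♙│2
1│♖ · ♗ · ♔ · · ♖│1
  ─────────────────
  a b c d e f g h


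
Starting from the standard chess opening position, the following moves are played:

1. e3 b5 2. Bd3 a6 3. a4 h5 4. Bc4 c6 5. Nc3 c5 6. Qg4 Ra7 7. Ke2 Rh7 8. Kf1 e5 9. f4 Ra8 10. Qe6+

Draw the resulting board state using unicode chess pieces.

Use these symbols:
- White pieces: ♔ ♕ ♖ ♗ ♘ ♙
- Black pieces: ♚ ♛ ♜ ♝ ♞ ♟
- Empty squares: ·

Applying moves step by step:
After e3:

♜ ♞ ♝ ♛ ♚ ♝ ♞ ♜
♟ ♟ ♟ ♟ ♟ ♟ ♟ ♟
· · · · · · · ·
· · · · · · · ·
· · · · · · · ·
· · · · ♙ · · ·
♙ ♙ ♙ ♙ · ♙ ♙ ♙
♖ ♘ ♗ ♕ ♔ ♗ ♘ ♖


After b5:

♜ ♞ ♝ ♛ ♚ ♝ ♞ ♜
♟ · ♟ ♟ ♟ ♟ ♟ ♟
· · · · · · · ·
· ♟ · · · · · ·
· · · · · · · ·
· · · · ♙ · · ·
♙ ♙ ♙ ♙ · ♙ ♙ ♙
♖ ♘ ♗ ♕ ♔ ♗ ♘ ♖


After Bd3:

♜ ♞ ♝ ♛ ♚ ♝ ♞ ♜
♟ · ♟ ♟ ♟ ♟ ♟ ♟
· · · · · · · ·
· ♟ · · · · · ·
· · · · · · · ·
· · · ♗ ♙ · · ·
♙ ♙ ♙ ♙ · ♙ ♙ ♙
♖ ♘ ♗ ♕ ♔ · ♘ ♖


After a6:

♜ ♞ ♝ ♛ ♚ ♝ ♞ ♜
· · ♟ ♟ ♟ ♟ ♟ ♟
♟ · · · · · · ·
· ♟ · · · · · ·
· · · · · · · ·
· · · ♗ ♙ · · ·
♙ ♙ ♙ ♙ · ♙ ♙ ♙
♖ ♘ ♗ ♕ ♔ · ♘ ♖


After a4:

♜ ♞ ♝ ♛ ♚ ♝ ♞ ♜
· · ♟ ♟ ♟ ♟ ♟ ♟
♟ · · · · · · ·
· ♟ · · · · · ·
♙ · · · · · · ·
· · · ♗ ♙ · · ·
· ♙ ♙ ♙ · ♙ ♙ ♙
♖ ♘ ♗ ♕ ♔ · ♘ ♖


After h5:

♜ ♞ ♝ ♛ ♚ ♝ ♞ ♜
· · ♟ ♟ ♟ ♟ ♟ ·
♟ · · · · · · ·
· ♟ · · · · · ♟
♙ · · · · · · ·
· · · ♗ ♙ · · ·
· ♙ ♙ ♙ · ♙ ♙ ♙
♖ ♘ ♗ ♕ ♔ · ♘ ♖


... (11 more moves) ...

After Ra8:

♜ ♞ ♝ ♛ ♚ ♝ ♞ ·
· · · ♟ · ♟ ♟ ♜
♟ · · · · · · ·
· ♟ ♟ · ♟ · · ♟
♙ · ♗ · · ♙ ♕ ·
· · ♘ · ♙ · · ·
· ♙ ♙ ♙ · · ♙ ♙
♖ · ♗ · · ♔ ♘ ♖


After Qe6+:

♜ ♞ ♝ ♛ ♚ ♝ ♞ ·
· · · ♟ · ♟ ♟ ♜
♟ · · · ♕ · · ·
· ♟ ♟ · ♟ · · ♟
♙ · ♗ · · ♙ · ·
· · ♘ · ♙ · · ·
· ♙ ♙ ♙ · · ♙ ♙
♖ · ♗ · · ♔ ♘ ♖



  a b c d e f g h
  ─────────────────
8│♜ ♞ ♝ ♛ ♚ ♝ ♞ ·│8
7│· · · ♟ · ♟ ♟ ♜│7
6│♟ · · · ♕ · · ·│6
5│· ♟ ♟ · ♟ · · ♟│5
4│♙ · ♗ · · ♙ · ·│4
3│· · ♘ · ♙ · · ·│3
2│· ♙ ♙ ♙ · · ♙ ♙│2
1│♖ · ♗ · · ♔ ♘ ♖│1
  ─────────────────
  a b c d e f g h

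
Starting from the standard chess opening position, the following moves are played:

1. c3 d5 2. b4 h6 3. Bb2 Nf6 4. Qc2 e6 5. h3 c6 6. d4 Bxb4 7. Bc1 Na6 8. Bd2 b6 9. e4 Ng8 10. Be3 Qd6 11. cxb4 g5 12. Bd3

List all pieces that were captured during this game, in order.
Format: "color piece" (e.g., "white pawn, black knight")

Tracking captures:
  Bxb4: captured white pawn
  cxb4: captured black bishop

white pawn, black bishop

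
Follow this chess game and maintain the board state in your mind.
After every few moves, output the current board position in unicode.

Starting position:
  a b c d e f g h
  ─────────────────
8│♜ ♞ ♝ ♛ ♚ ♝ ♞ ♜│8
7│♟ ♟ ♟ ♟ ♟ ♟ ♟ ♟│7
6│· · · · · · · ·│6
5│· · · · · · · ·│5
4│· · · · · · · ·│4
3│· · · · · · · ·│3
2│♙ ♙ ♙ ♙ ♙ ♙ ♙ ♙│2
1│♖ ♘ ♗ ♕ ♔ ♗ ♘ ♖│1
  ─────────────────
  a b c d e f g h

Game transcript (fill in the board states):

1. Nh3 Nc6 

  a b c d e f g h
  ─────────────────
8│♜ · ♝ ♛ ♚ ♝ ♞ ♜│8
7│♟ ♟ ♟ ♟ ♟ ♟ ♟ ♟│7
6│· · ♞ · · · · ·│6
5│· · · · · · · ·│5
4│· · · · · · · ·│4
3│· · · · · · · ♘│3
2│♙ ♙ ♙ ♙ ♙ ♙ ♙ ♙│2
1│♖ ♘ ♗ ♕ ♔ ♗ · ♖│1
  ─────────────────
  a b c d e f g h

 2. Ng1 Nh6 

  a b c d e f g h
  ─────────────────
8│♜ · ♝ ♛ ♚ ♝ · ♜│8
7│♟ ♟ ♟ ♟ ♟ ♟ ♟ ♟│7
6│· · ♞ · · · · ♞│6
5│· · · · · · · ·│5
4│· · · · · · · ·│4
3│· · · · · · · ·│3
2│♙ ♙ ♙ ♙ ♙ ♙ ♙ ♙│2
1│♖ ♘ ♗ ♕ ♔ ♗ ♘ ♖│1
  ─────────────────
  a b c d e f g h

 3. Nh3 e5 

  a b c d e f g h
  ─────────────────
8│♜ · ♝ ♛ ♚ ♝ · ♜│8
7│♟ ♟ ♟ ♟ · ♟ ♟ ♟│7
6│· · ♞ · · · · ♞│6
5│· · · · ♟ · · ·│5
4│· · · · · · · ·│4
3│· · · · · · · ♘│3
2│♙ ♙ ♙ ♙ ♙ ♙ ♙ ♙│2
1│♖ ♘ ♗ ♕ ♔ ♗ · ♖│1
  ─────────────────
  a b c d e f g h

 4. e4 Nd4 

  a b c d e f g h
  ─────────────────
8│♜ · ♝ ♛ ♚ ♝ · ♜│8
7│♟ ♟ ♟ ♟ · ♟ ♟ ♟│7
6│· · · · · · · ♞│6
5│· · · · ♟ · · ·│5
4│· · · ♞ ♙ · · ·│4
3│· · · · · · · ♘│3
2│♙ ♙ ♙ ♙ · ♙ ♙ ♙│2
1│♖ ♘ ♗ ♕ ♔ ♗ · ♖│1
  ─────────────────
  a b c d e f g h



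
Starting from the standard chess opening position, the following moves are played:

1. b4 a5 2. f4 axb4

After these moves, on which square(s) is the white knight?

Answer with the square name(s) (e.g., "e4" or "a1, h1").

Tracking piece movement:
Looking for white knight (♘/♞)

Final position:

  a b c d e f g h
  ─────────────────
8│♜ ♞ ♝ ♛ ♚ ♝ ♞ ♜│8
7│· ♟ ♟ ♟ ♟ ♟ ♟ ♟│7
6│· · · · · · · ·│6
5│· · · · · · · ·│5
4│· ♟ · · · ♙ · ·│4
3│· · · · · · · ·│3
2│♙ · ♙ ♙ ♙ · ♙ ♙│2
1│♖ ♘ ♗ ♕ ♔ ♗ ♘ ♖│1
  ─────────────────
  a b c d e f g h


b1, g1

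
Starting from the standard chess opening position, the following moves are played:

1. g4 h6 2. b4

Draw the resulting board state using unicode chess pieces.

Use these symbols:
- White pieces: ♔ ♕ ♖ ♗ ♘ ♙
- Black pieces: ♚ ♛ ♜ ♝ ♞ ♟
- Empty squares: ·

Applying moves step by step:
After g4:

♜ ♞ ♝ ♛ ♚ ♝ ♞ ♜
♟ ♟ ♟ ♟ ♟ ♟ ♟ ♟
· · · · · · · ·
· · · · · · · ·
· · · · · · ♙ ·
· · · · · · · ·
♙ ♙ ♙ ♙ ♙ ♙ · ♙
♖ ♘ ♗ ♕ ♔ ♗ ♘ ♖


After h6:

♜ ♞ ♝ ♛ ♚ ♝ ♞ ♜
♟ ♟ ♟ ♟ ♟ ♟ ♟ ·
· · · · · · · ♟
· · · · · · · ·
· · · · · · ♙ ·
· · · · · · · ·
♙ ♙ ♙ ♙ ♙ ♙ · ♙
♖ ♘ ♗ ♕ ♔ ♗ ♘ ♖


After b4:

♜ ♞ ♝ ♛ ♚ ♝ ♞ ♜
♟ ♟ ♟ ♟ ♟ ♟ ♟ ·
· · · · · · · ♟
· · · · · · · ·
· ♙ · · · · ♙ ·
· · · · · · · ·
♙ · ♙ ♙ ♙ ♙ · ♙
♖ ♘ ♗ ♕ ♔ ♗ ♘ ♖



  a b c d e f g h
  ─────────────────
8│♜ ♞ ♝ ♛ ♚ ♝ ♞ ♜│8
7│♟ ♟ ♟ ♟ ♟ ♟ ♟ ·│7
6│· · · · · · · ♟│6
5│· · · · · · · ·│5
4│· ♙ · · · · ♙ ·│4
3│· · · · · · · ·│3
2│♙ · ♙ ♙ ♙ ♙ · ♙│2
1│♖ ♘ ♗ ♕ ♔ ♗ ♘ ♖│1
  ─────────────────
  a b c d e f g h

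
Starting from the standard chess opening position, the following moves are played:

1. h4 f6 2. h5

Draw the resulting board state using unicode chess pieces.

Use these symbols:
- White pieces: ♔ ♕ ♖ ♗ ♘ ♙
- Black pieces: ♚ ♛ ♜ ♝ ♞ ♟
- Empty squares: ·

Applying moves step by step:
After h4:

♜ ♞ ♝ ♛ ♚ ♝ ♞ ♜
♟ ♟ ♟ ♟ ♟ ♟ ♟ ♟
· · · · · · · ·
· · · · · · · ·
· · · · · · · ♙
· · · · · · · ·
♙ ♙ ♙ ♙ ♙ ♙ ♙ ·
♖ ♘ ♗ ♕ ♔ ♗ ♘ ♖


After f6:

♜ ♞ ♝ ♛ ♚ ♝ ♞ ♜
♟ ♟ ♟ ♟ ♟ · ♟ ♟
· · · · · ♟ · ·
· · · · · · · ·
· · · · · · · ♙
· · · · · · · ·
♙ ♙ ♙ ♙ ♙ ♙ ♙ ·
♖ ♘ ♗ ♕ ♔ ♗ ♘ ♖


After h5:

♜ ♞ ♝ ♛ ♚ ♝ ♞ ♜
♟ ♟ ♟ ♟ ♟ · ♟ ♟
· · · · · ♟ · ·
· · · · · · · ♙
· · · · · · · ·
· · · · · · · ·
♙ ♙ ♙ ♙ ♙ ♙ ♙ ·
♖ ♘ ♗ ♕ ♔ ♗ ♘ ♖



  a b c d e f g h
  ─────────────────
8│♜ ♞ ♝ ♛ ♚ ♝ ♞ ♜│8
7│♟ ♟ ♟ ♟ ♟ · ♟ ♟│7
6│· · · · · ♟ · ·│6
5│· · · · · · · ♙│5
4│· · · · · · · ·│4
3│· · · · · · · ·│3
2│♙ ♙ ♙ ♙ ♙ ♙ ♙ ·│2
1│♖ ♘ ♗ ♕ ♔ ♗ ♘ ♖│1
  ─────────────────
  a b c d e f g h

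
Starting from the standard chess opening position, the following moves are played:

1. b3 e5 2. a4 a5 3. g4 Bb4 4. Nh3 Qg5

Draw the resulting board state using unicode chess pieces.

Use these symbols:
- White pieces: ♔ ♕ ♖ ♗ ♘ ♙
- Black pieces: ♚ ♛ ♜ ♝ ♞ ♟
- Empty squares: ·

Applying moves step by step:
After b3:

♜ ♞ ♝ ♛ ♚ ♝ ♞ ♜
♟ ♟ ♟ ♟ ♟ ♟ ♟ ♟
· · · · · · · ·
· · · · · · · ·
· · · · · · · ·
· ♙ · · · · · ·
♙ · ♙ ♙ ♙ ♙ ♙ ♙
♖ ♘ ♗ ♕ ♔ ♗ ♘ ♖


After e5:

♜ ♞ ♝ ♛ ♚ ♝ ♞ ♜
♟ ♟ ♟ ♟ · ♟ ♟ ♟
· · · · · · · ·
· · · · ♟ · · ·
· · · · · · · ·
· ♙ · · · · · ·
♙ · ♙ ♙ ♙ ♙ ♙ ♙
♖ ♘ ♗ ♕ ♔ ♗ ♘ ♖


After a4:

♜ ♞ ♝ ♛ ♚ ♝ ♞ ♜
♟ ♟ ♟ ♟ · ♟ ♟ ♟
· · · · · · · ·
· · · · ♟ · · ·
♙ · · · · · · ·
· ♙ · · · · · ·
· · ♙ ♙ ♙ ♙ ♙ ♙
♖ ♘ ♗ ♕ ♔ ♗ ♘ ♖


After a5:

♜ ♞ ♝ ♛ ♚ ♝ ♞ ♜
· ♟ ♟ ♟ · ♟ ♟ ♟
· · · · · · · ·
♟ · · · ♟ · · ·
♙ · · · · · · ·
· ♙ · · · · · ·
· · ♙ ♙ ♙ ♙ ♙ ♙
♖ ♘ ♗ ♕ ♔ ♗ ♘ ♖


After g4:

♜ ♞ ♝ ♛ ♚ ♝ ♞ ♜
· ♟ ♟ ♟ · ♟ ♟ ♟
· · · · · · · ·
♟ · · · ♟ · · ·
♙ · · · · · ♙ ·
· ♙ · · · · · ·
· · ♙ ♙ ♙ ♙ · ♙
♖ ♘ ♗ ♕ ♔ ♗ ♘ ♖


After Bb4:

♜ ♞ ♝ ♛ ♚ · ♞ ♜
· ♟ ♟ ♟ · ♟ ♟ ♟
· · · · · · · ·
♟ · · · ♟ · · ·
♙ ♝ · · · · ♙ ·
· ♙ · · · · · ·
· · ♙ ♙ ♙ ♙ · ♙
♖ ♘ ♗ ♕ ♔ ♗ ♘ ♖


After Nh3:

♜ ♞ ♝ ♛ ♚ · ♞ ♜
· ♟ ♟ ♟ · ♟ ♟ ♟
· · · · · · · ·
♟ · · · ♟ · · ·
♙ ♝ · · · · ♙ ·
· ♙ · · · · · ♘
· · ♙ ♙ ♙ ♙ · ♙
♖ ♘ ♗ ♕ ♔ ♗ · ♖


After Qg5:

♜ ♞ ♝ · ♚ · ♞ ♜
· ♟ ♟ ♟ · ♟ ♟ ♟
· · · · · · · ·
♟ · · · ♟ · ♛ ·
♙ ♝ · · · · ♙ ·
· ♙ · · · · · ♘
· · ♙ ♙ ♙ ♙ · ♙
♖ ♘ ♗ ♕ ♔ ♗ · ♖



  a b c d e f g h
  ─────────────────
8│♜ ♞ ♝ · ♚ · ♞ ♜│8
7│· ♟ ♟ ♟ · ♟ ♟ ♟│7
6│· · · · · · · ·│6
5│♟ · · · ♟ · ♛ ·│5
4│♙ ♝ · · · · ♙ ·│4
3│· ♙ · · · · · ♘│3
2│· · ♙ ♙ ♙ ♙ · ♙│2
1│♖ ♘ ♗ ♕ ♔ ♗ · ♖│1
  ─────────────────
  a b c d e f g h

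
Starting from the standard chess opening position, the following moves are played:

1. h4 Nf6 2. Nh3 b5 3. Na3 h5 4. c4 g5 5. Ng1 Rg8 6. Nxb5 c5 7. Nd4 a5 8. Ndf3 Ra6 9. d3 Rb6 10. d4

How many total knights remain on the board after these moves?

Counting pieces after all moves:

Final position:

  a b c d e f g h
  ─────────────────
8│· ♞ ♝ ♛ ♚ ♝ ♜ ·│8
7│· · · ♟ ♟ ♟ · ·│7
6│· ♜ · · · ♞ · ·│6
5│♟ · ♟ · · · ♟ ♟│5
4│· · ♙ ♙ · · · ♙│4
3│· · · · · ♘ · ·│3
2│♙ ♙ · · ♙ ♙ ♙ ·│2
1│♖ · ♗ ♕ ♔ ♗ ♘ ♖│1
  ─────────────────
  a b c d e f g h


4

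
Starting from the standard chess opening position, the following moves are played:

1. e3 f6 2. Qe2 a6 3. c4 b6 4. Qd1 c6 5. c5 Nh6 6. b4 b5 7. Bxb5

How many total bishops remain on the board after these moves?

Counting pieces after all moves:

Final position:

  a b c d e f g h
  ─────────────────
8│♜ ♞ ♝ ♛ ♚ ♝ · ♜│8
7│· · · ♟ ♟ · ♟ ♟│7
6│♟ · ♟ · · ♟ · ♞│6
5│· ♗ ♙ · · · · ·│5
4│· ♙ · · · · · ·│4
3│· · · · ♙ · · ·│3
2│♙ · · ♙ · ♙ ♙ ♙│2
1│♖ ♘ ♗ ♕ ♔ · ♘ ♖│1
  ─────────────────
  a b c d e f g h


4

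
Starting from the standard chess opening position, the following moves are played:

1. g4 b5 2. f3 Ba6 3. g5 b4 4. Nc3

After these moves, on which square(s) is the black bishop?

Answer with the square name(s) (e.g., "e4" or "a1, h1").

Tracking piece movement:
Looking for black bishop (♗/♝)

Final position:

  a b c d e f g h
  ─────────────────
8│♜ ♞ · ♛ ♚ ♝ ♞ ♜│8
7│♟ · ♟ ♟ ♟ ♟ ♟ ♟│7
6│♝ · · · · · · ·│6
5│· · · · · · ♙ ·│5
4│· ♟ · · · · · ·│4
3│· · ♘ · · ♙ · ·│3
2│♙ ♙ ♙ ♙ ♙ · · ♙│2
1│♖ · ♗ ♕ ♔ ♗ ♘ ♖│1
  ─────────────────
  a b c d e f g h


a6, f8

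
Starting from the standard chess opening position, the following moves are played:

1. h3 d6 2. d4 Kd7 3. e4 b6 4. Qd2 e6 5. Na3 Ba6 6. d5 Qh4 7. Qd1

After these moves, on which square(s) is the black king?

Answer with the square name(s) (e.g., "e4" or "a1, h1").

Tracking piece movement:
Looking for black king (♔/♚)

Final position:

  a b c d e f g h
  ─────────────────
8│♜ ♞ · · · ♝ ♞ ♜│8
7│♟ · ♟ ♚ · ♟ ♟ ♟│7
6│♝ ♟ · ♟ ♟ · · ·│6
5│· · · ♙ · · · ·│5
4│· · · · ♙ · · ♛│4
3│♘ · · · · · · ♙│3
2│♙ ♙ ♙ · · ♙ ♙ ·│2
1│♖ · ♗ ♕ ♔ ♗ ♘ ♖│1
  ─────────────────
  a b c d e f g h


d7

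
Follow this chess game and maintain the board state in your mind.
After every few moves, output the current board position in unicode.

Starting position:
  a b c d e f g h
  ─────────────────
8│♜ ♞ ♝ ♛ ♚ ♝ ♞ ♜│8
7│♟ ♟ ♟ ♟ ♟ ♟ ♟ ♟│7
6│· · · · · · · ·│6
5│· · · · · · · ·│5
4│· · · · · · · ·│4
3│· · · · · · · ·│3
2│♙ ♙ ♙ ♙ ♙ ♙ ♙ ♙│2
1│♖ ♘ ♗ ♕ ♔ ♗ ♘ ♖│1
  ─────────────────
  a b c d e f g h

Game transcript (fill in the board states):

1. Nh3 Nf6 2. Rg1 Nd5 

  a b c d e f g h
  ─────────────────
8│♜ ♞ ♝ ♛ ♚ ♝ · ♜│8
7│♟ ♟ ♟ ♟ ♟ ♟ ♟ ♟│7
6│· · · · · · · ·│6
5│· · · ♞ · · · ·│5
4│· · · · · · · ·│4
3│· · · · · · · ♘│3
2│♙ ♙ ♙ ♙ ♙ ♙ ♙ ♙│2
1│♖ ♘ ♗ ♕ ♔ ♗ ♖ ·│1
  ─────────────────
  a b c d e f g h

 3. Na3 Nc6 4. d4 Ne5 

  a b c d e f g h
  ─────────────────
8│♜ · ♝ ♛ ♚ ♝ · ♜│8
7│♟ ♟ ♟ ♟ ♟ ♟ ♟ ♟│7
6│· · · · · · · ·│6
5│· · · ♞ ♞ · · ·│5
4│· · · ♙ · · · ·│4
3│♘ · · · · · · ♘│3
2│♙ ♙ ♙ · ♙ ♙ ♙ ♙│2
1│♖ · ♗ ♕ ♔ ♗ ♖ ·│1
  ─────────────────
  a b c d e f g h

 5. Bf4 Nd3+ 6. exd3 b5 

  a b c d e f g h
  ─────────────────
8│♜ · ♝ ♛ ♚ ♝ · ♜│8
7│♟ · ♟ ♟ ♟ ♟ ♟ ♟│7
6│· · · · · · · ·│6
5│· ♟ · ♞ · · · ·│5
4│· · · ♙ · ♗ · ·│4
3│♘ · · ♙ · · · ♘│3
2│♙ ♙ ♙ · · ♙ ♙ ♙│2
1│♖ · · ♕ ♔ ♗ ♖ ·│1
  ─────────────────
  a b c d e f g h

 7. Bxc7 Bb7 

  a b c d e f g h
  ─────────────────
8│♜ · · ♛ ♚ ♝ · ♜│8
7│♟ ♝ ♗ ♟ ♟ ♟ ♟ ♟│7
6│· · · · · · · ·│6
5│· ♟ · ♞ · · · ·│5
4│· · · ♙ · · · ·│4
3│♘ · · ♙ · · · ♘│3
2│♙ ♙ ♙ · · ♙ ♙ ♙│2
1│♖ · · ♕ ♔ ♗ ♖ ·│1
  ─────────────────
  a b c d e f g h


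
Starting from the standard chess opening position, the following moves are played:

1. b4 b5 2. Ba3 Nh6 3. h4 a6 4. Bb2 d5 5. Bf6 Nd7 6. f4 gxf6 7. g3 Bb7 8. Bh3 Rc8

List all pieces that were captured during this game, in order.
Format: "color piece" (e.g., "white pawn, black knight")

Tracking captures:
  gxf6: captured white bishop

white bishop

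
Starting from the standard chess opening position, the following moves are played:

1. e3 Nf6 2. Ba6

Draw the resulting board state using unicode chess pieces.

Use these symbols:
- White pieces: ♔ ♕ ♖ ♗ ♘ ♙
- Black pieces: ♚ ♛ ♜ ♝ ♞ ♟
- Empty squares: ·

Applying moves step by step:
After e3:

♜ ♞ ♝ ♛ ♚ ♝ ♞ ♜
♟ ♟ ♟ ♟ ♟ ♟ ♟ ♟
· · · · · · · ·
· · · · · · · ·
· · · · · · · ·
· · · · ♙ · · ·
♙ ♙ ♙ ♙ · ♙ ♙ ♙
♖ ♘ ♗ ♕ ♔ ♗ ♘ ♖


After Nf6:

♜ ♞ ♝ ♛ ♚ ♝ · ♜
♟ ♟ ♟ ♟ ♟ ♟ ♟ ♟
· · · · · ♞ · ·
· · · · · · · ·
· · · · · · · ·
· · · · ♙ · · ·
♙ ♙ ♙ ♙ · ♙ ♙ ♙
♖ ♘ ♗ ♕ ♔ ♗ ♘ ♖


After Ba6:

♜ ♞ ♝ ♛ ♚ ♝ · ♜
♟ ♟ ♟ ♟ ♟ ♟ ♟ ♟
♗ · · · · ♞ · ·
· · · · · · · ·
· · · · · · · ·
· · · · ♙ · · ·
♙ ♙ ♙ ♙ · ♙ ♙ ♙
♖ ♘ ♗ ♕ ♔ · ♘ ♖



  a b c d e f g h
  ─────────────────
8│♜ ♞ ♝ ♛ ♚ ♝ · ♜│8
7│♟ ♟ ♟ ♟ ♟ ♟ ♟ ♟│7
6│♗ · · · · ♞ · ·│6
5│· · · · · · · ·│5
4│· · · · · · · ·│4
3│· · · · ♙ · · ·│3
2│♙ ♙ ♙ ♙ · ♙ ♙ ♙│2
1│♖ ♘ ♗ ♕ ♔ · ♘ ♖│1
  ─────────────────
  a b c d e f g h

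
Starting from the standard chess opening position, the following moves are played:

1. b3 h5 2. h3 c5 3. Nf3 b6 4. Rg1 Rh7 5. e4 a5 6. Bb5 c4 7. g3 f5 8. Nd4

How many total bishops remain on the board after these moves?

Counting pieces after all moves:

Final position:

  a b c d e f g h
  ─────────────────
8│♜ ♞ ♝ ♛ ♚ ♝ ♞ ·│8
7│· · · ♟ ♟ · ♟ ♜│7
6│· ♟ · · · · · ·│6
5│♟ ♗ · · · ♟ · ♟│5
4│· · ♟ ♘ ♙ · · ·│4
3│· ♙ · · · · ♙ ♙│3
2│♙ · ♙ ♙ · ♙ · ·│2
1│♖ ♘ ♗ ♕ ♔ · ♖ ·│1
  ─────────────────
  a b c d e f g h


4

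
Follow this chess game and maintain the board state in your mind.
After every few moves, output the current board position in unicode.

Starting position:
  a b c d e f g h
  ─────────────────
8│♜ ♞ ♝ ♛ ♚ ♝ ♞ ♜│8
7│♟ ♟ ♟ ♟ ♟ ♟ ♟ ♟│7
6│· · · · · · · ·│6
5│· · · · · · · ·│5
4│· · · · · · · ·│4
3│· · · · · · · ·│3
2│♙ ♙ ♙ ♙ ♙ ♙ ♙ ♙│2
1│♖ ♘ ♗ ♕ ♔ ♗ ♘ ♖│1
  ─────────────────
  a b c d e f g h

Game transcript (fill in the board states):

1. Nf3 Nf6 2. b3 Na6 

  a b c d e f g h
  ─────────────────
8│♜ · ♝ ♛ ♚ ♝ · ♜│8
7│♟ ♟ ♟ ♟ ♟ ♟ ♟ ♟│7
6│♞ · · · · ♞ · ·│6
5│· · · · · · · ·│5
4│· · · · · · · ·│4
3│· ♙ · · · ♘ · ·│3
2│♙ · ♙ ♙ ♙ ♙ ♙ ♙│2
1│♖ ♘ ♗ ♕ ♔ ♗ · ♖│1
  ─────────────────
  a b c d e f g h

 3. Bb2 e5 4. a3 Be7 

  a b c d e f g h
  ─────────────────
8│♜ · ♝ ♛ ♚ · · ♜│8
7│♟ ♟ ♟ ♟ ♝ ♟ ♟ ♟│7
6│♞ · · · · ♞ · ·│6
5│· · · · ♟ · · ·│5
4│· · · · · · · ·│4
3│♙ ♙ · · · ♘ · ·│3
2│· ♗ ♙ ♙ ♙ ♙ ♙ ♙│2
1│♖ ♘ · ♕ ♔ ♗ · ♖│1
  ─────────────────
  a b c d e f g h

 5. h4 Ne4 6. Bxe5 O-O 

  a b c d e f g h
  ─────────────────
8│♜ · ♝ ♛ · ♜ ♚ ·│8
7│♟ ♟ ♟ ♟ ♝ ♟ ♟ ♟│7
6│♞ · · · · · · ·│6
5│· · · · ♗ · · ·│5
4│· · · · ♞ · · ♙│4
3│♙ ♙ · · · ♘ · ·│3
2│· · ♙ ♙ ♙ ♙ ♙ ·│2
1│♖ ♘ · ♕ ♔ ♗ · ♖│1
  ─────────────────
  a b c d e f g h

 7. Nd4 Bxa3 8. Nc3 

  a b c d e f g h
  ─────────────────
8│♜ · ♝ ♛ · ♜ ♚ ·│8
7│♟ ♟ ♟ ♟ · ♟ ♟ ♟│7
6│♞ · · · · · · ·│6
5│· · · · ♗ · · ·│5
4│· · · ♘ ♞ · · ♙│4
3│♝ ♙ ♘ · · · · ·│3
2│· · ♙ ♙ ♙ ♙ ♙ ·│2
1│♖ · · ♕ ♔ ♗ · ♖│1
  ─────────────────
  a b c d e f g h
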